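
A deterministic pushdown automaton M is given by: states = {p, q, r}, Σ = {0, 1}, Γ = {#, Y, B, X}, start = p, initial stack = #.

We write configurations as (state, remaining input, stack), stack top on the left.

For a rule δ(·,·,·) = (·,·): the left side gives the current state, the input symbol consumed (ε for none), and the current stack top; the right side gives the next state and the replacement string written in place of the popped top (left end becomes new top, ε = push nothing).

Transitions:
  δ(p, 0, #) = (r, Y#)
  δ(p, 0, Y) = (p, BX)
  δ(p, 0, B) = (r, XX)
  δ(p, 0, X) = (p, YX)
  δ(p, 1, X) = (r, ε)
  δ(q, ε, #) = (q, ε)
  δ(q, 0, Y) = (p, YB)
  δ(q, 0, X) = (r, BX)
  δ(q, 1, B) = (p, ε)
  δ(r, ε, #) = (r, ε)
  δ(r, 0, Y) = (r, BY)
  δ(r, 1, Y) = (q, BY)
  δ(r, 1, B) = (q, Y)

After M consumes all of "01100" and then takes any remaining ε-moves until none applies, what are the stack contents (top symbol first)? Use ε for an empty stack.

(p, 01100, #) ⊢ (r, 1100, Y#) ⊢ (q, 100, BY#) ⊢ (p, 00, Y#) ⊢ (p, 0, BX#) ⊢ (r, ε, XXX#)
All input consumed in state r with stack XXX#.

XXX#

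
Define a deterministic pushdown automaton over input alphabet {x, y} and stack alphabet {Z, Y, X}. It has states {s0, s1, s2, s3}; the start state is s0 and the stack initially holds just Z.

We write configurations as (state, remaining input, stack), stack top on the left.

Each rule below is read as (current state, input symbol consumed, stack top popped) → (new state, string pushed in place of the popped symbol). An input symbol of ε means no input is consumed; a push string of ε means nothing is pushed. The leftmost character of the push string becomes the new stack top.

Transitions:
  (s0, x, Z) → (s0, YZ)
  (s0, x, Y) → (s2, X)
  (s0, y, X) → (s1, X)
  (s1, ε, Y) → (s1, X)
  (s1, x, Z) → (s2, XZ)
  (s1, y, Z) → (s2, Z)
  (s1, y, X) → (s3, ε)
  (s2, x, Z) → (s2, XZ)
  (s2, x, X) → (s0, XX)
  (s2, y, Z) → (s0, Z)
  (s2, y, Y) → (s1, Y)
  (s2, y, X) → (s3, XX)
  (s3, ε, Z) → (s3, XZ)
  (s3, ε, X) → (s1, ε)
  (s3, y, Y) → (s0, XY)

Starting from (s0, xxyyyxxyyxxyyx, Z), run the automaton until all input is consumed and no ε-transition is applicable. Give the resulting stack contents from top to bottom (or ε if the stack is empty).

(s0, xxyyyxxyyxxyyx, Z)
  read x, top Z: go to s0, push YZ → (s0, xyyyxxyyxxyyx, YZ)
  read x, top Y: go to s2, push X → (s2, yyyxxyyxxyyx, XZ)
  read y, top X: go to s3, push XX → (s3, yyxxyyxxyyx, XXZ)
  ε-move, top X: go to s1, push ε → (s1, yyxxyyxxyyx, XZ)
  read y, top X: go to s3, push ε → (s3, yxxyyxxyyx, Z)
  ε-move, top Z: go to s3, push XZ → (s3, yxxyyxxyyx, XZ)
  ε-move, top X: go to s1, push ε → (s1, yxxyyxxyyx, Z)
  read y, top Z: go to s2, push Z → (s2, xxyyxxyyx, Z)
  read x, top Z: go to s2, push XZ → (s2, xyyxxyyx, XZ)
  read x, top X: go to s0, push XX → (s0, yyxxyyx, XXZ)
  read y, top X: go to s1, push X → (s1, yxxyyx, XXZ)
  read y, top X: go to s3, push ε → (s3, xxyyx, XZ)
  ε-move, top X: go to s1, push ε → (s1, xxyyx, Z)
  read x, top Z: go to s2, push XZ → (s2, xyyx, XZ)
  read x, top X: go to s0, push XX → (s0, yyx, XXZ)
  read y, top X: go to s1, push X → (s1, yx, XXZ)
  read y, top X: go to s3, push ε → (s3, x, XZ)
  ε-move, top X: go to s1, push ε → (s1, x, Z)
  read x, top Z: go to s2, push XZ → (s2, ε, XZ)
All input consumed in state s2 with stack XZ.

XZ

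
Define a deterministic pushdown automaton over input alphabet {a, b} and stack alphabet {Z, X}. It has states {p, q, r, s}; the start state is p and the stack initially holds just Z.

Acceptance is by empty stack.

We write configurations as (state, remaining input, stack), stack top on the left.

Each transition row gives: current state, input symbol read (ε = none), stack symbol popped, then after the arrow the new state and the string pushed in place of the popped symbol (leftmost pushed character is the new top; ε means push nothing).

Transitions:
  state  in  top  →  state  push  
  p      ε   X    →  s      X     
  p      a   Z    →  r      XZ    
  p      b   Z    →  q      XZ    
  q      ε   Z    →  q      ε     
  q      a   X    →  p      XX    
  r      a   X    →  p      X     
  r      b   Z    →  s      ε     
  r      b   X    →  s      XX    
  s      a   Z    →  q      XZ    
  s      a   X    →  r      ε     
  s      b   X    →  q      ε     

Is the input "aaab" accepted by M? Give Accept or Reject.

Accept

(p, aaab, Z)
  read a, top Z: go to r, push XZ → (r, aab, XZ)
  read a, top X: go to p, push X → (p, ab, XZ)
  ε-move, top X: go to s, push X → (s, ab, XZ)
  read a, top X: go to r, push ε → (r, b, Z)
  read b, top Z: go to s, push ε → (s, ε, ε)
All input consumed and the stack is empty.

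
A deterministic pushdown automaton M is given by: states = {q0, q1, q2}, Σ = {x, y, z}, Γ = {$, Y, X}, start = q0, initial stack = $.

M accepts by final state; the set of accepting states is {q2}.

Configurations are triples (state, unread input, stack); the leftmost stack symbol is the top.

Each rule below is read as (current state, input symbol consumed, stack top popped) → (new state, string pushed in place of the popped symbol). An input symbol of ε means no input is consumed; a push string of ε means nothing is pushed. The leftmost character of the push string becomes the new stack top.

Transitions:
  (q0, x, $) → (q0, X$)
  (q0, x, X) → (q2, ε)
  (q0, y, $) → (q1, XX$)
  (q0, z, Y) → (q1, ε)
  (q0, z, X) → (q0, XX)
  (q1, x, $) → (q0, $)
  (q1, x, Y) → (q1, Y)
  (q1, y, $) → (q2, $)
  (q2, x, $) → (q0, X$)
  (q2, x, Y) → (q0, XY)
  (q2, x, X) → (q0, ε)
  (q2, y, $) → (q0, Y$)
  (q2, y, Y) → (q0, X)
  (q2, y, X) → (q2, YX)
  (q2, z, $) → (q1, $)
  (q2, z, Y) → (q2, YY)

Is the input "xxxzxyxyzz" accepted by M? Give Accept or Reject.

(q0, xxxzxyxyzz, $) ⊢ (q0, xxzxyxyzz, X$) ⊢ (q2, xzxyxyzz, $) ⊢ (q0, zxyxyzz, X$) ⊢ (q0, xyxyzz, XX$) ⊢ (q2, yxyzz, X$) ⊢ (q2, xyzz, YX$) ⊢ (q0, yzz, XYX$)
No transition applies at (q0, yzz, XYX$); input not fully consumed.

Reject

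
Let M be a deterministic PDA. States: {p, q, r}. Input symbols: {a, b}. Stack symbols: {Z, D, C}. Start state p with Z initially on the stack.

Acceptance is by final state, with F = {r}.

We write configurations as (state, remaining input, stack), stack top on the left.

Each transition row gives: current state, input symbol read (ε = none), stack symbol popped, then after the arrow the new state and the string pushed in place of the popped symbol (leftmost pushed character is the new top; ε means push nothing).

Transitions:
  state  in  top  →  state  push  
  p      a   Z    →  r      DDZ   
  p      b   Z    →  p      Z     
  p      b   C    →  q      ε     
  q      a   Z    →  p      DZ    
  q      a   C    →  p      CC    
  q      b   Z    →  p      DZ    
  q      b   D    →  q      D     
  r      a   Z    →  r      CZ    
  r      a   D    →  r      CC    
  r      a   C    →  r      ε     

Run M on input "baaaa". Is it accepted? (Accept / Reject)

(p, baaaa, Z)
  read b, top Z: go to p, push Z → (p, aaaa, Z)
  read a, top Z: go to r, push DDZ → (r, aaa, DDZ)
  read a, top D: go to r, push CC → (r, aa, CCDZ)
  read a, top C: go to r, push ε → (r, a, CDZ)
  read a, top C: go to r, push ε → (r, ε, DZ)
All input consumed; state r ∈ F.

Accept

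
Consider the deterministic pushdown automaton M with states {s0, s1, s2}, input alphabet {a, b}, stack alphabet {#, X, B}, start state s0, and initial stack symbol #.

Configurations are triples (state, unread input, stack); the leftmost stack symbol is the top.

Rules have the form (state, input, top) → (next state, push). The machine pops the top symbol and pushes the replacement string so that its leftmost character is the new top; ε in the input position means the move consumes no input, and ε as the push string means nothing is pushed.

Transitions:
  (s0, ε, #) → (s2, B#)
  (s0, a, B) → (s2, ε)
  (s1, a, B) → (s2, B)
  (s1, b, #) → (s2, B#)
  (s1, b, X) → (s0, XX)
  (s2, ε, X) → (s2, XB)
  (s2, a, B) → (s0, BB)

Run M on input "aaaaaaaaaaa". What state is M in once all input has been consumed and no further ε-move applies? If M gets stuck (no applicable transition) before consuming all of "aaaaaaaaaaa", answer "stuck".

(s0, aaaaaaaaaaa, #) ⊢ (s2, aaaaaaaaaaa, B#) ⊢ (s0, aaaaaaaaaa, BB#) ⊢ (s2, aaaaaaaaa, B#) ⊢ (s0, aaaaaaaa, BB#) ⊢ (s2, aaaaaaa, B#) ⊢ (s0, aaaaaa, BB#) ⊢ (s2, aaaaa, B#) ⊢ (s0, aaaa, BB#) ⊢ (s2, aaa, B#) ⊢ (s0, aa, BB#) ⊢ (s2, a, B#) ⊢ (s0, ε, BB#)
All input consumed; M is in state s0.

s0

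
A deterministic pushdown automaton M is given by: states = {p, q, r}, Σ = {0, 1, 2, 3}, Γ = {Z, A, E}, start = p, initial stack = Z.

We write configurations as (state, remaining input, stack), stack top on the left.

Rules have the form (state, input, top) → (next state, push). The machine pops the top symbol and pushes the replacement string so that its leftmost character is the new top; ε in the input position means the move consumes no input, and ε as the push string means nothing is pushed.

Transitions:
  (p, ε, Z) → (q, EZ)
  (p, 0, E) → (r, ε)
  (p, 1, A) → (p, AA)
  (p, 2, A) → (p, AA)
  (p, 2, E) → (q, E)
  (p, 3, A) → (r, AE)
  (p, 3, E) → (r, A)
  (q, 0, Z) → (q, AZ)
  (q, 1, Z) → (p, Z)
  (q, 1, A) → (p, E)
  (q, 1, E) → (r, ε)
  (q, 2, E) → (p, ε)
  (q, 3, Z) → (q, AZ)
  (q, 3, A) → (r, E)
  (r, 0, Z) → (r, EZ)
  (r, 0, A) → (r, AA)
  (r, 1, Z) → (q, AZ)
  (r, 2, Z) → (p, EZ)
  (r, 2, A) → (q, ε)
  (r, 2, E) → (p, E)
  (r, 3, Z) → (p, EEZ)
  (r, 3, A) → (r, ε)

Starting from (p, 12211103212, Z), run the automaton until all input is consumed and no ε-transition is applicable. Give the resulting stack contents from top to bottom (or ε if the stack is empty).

EZ

(p, 12211103212, Z)
  ε-move, top Z: go to q, push EZ → (q, 12211103212, EZ)
  read 1, top E: go to r, push ε → (r, 2211103212, Z)
  read 2, top Z: go to p, push EZ → (p, 211103212, EZ)
  read 2, top E: go to q, push E → (q, 11103212, EZ)
  read 1, top E: go to r, push ε → (r, 1103212, Z)
  read 1, top Z: go to q, push AZ → (q, 103212, AZ)
  read 1, top A: go to p, push E → (p, 03212, EZ)
  read 0, top E: go to r, push ε → (r, 3212, Z)
  read 3, top Z: go to p, push EEZ → (p, 212, EEZ)
  read 2, top E: go to q, push E → (q, 12, EEZ)
  read 1, top E: go to r, push ε → (r, 2, EZ)
  read 2, top E: go to p, push E → (p, ε, EZ)
All input consumed in state p with stack EZ.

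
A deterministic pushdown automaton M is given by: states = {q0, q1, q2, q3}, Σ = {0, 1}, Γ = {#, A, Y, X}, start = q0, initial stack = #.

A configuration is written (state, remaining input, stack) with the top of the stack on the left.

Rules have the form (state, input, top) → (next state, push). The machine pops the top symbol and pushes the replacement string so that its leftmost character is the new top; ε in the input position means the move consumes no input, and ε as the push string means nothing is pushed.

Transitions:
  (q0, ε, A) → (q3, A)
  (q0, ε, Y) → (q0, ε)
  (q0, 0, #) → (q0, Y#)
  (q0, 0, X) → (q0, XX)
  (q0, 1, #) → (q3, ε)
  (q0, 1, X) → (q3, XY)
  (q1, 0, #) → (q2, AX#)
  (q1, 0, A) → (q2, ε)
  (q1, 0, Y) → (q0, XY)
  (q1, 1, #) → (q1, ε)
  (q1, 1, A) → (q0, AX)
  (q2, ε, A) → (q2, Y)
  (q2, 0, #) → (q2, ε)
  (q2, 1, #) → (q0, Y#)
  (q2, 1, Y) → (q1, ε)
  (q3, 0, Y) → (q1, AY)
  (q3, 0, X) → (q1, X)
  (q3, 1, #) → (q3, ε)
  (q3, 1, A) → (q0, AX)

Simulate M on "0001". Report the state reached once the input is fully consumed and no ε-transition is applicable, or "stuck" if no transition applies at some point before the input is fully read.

q3

(q0, 0001, #)
  read 0, top #: go to q0, push Y# → (q0, 001, Y#)
  ε-move, top Y: go to q0, push ε → (q0, 001, #)
  read 0, top #: go to q0, push Y# → (q0, 01, Y#)
  ε-move, top Y: go to q0, push ε → (q0, 01, #)
  read 0, top #: go to q0, push Y# → (q0, 1, Y#)
  ε-move, top Y: go to q0, push ε → (q0, 1, #)
  read 1, top #: go to q3, push ε → (q3, ε, ε)
All input consumed; M is in state q3.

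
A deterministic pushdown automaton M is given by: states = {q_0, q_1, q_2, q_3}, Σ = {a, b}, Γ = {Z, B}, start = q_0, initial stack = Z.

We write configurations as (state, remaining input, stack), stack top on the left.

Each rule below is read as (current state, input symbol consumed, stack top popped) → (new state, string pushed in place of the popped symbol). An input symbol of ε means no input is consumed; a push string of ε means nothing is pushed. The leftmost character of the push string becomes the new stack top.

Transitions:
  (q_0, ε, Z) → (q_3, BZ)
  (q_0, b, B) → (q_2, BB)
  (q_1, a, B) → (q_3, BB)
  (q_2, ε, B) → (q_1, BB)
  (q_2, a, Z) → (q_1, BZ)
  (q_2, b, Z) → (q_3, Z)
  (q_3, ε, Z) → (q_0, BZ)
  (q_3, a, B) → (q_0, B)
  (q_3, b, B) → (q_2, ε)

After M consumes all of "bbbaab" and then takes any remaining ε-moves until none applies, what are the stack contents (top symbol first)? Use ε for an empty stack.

BBBBBBZ

(q_0, bbbaab, Z)
  ε-move, top Z: go to q_3, push BZ → (q_3, bbbaab, BZ)
  read b, top B: go to q_2, push ε → (q_2, bbaab, Z)
  read b, top Z: go to q_3, push Z → (q_3, baab, Z)
  ε-move, top Z: go to q_0, push BZ → (q_0, baab, BZ)
  read b, top B: go to q_2, push BB → (q_2, aab, BBZ)
  ε-move, top B: go to q_1, push BB → (q_1, aab, BBBZ)
  read a, top B: go to q_3, push BB → (q_3, ab, BBBBZ)
  read a, top B: go to q_0, push B → (q_0, b, BBBBZ)
  read b, top B: go to q_2, push BB → (q_2, ε, BBBBBZ)
  ε-move, top B: go to q_1, push BB → (q_1, ε, BBBBBBZ)
All input consumed in state q_1 with stack BBBBBBZ.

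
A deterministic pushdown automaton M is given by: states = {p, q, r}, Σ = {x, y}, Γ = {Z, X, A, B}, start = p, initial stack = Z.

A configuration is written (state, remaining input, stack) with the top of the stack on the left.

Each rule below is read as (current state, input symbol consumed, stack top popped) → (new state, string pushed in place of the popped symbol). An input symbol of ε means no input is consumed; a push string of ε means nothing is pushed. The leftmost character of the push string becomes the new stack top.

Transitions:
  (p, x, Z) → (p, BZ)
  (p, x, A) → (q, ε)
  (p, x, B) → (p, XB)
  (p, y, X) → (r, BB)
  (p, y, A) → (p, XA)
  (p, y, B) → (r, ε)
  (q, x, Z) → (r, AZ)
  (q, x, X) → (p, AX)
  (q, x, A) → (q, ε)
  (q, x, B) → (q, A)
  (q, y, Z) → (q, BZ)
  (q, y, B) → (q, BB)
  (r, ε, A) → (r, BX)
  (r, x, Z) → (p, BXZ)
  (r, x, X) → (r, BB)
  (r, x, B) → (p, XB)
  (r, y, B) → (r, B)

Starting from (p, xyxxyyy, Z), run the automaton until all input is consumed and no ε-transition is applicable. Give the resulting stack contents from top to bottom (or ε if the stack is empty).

(p, xyxxyyy, Z)
  read x, top Z: go to p, push BZ → (p, yxxyyy, BZ)
  read y, top B: go to r, push ε → (r, xxyyy, Z)
  read x, top Z: go to p, push BXZ → (p, xyyy, BXZ)
  read x, top B: go to p, push XB → (p, yyy, XBXZ)
  read y, top X: go to r, push BB → (r, yy, BBBXZ)
  read y, top B: go to r, push B → (r, y, BBBXZ)
  read y, top B: go to r, push B → (r, ε, BBBXZ)
All input consumed in state r with stack BBBXZ.

BBBXZ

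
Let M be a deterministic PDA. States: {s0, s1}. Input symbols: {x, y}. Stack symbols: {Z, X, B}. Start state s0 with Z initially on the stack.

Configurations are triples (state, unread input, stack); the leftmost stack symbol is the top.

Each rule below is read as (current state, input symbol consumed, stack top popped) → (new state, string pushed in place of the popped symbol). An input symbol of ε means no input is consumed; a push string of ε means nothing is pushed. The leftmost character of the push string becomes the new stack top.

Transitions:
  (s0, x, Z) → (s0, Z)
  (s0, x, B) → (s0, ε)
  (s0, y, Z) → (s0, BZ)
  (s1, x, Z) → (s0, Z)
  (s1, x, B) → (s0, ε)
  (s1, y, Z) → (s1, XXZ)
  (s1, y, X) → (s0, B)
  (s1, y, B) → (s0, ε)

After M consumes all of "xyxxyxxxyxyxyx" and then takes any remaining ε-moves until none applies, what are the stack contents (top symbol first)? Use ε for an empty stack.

(s0, xyxxyxxxyxyxyx, Z)
  read x, top Z: go to s0, push Z → (s0, yxxyxxxyxyxyx, Z)
  read y, top Z: go to s0, push BZ → (s0, xxyxxxyxyxyx, BZ)
  read x, top B: go to s0, push ε → (s0, xyxxxyxyxyx, Z)
  read x, top Z: go to s0, push Z → (s0, yxxxyxyxyx, Z)
  read y, top Z: go to s0, push BZ → (s0, xxxyxyxyx, BZ)
  read x, top B: go to s0, push ε → (s0, xxyxyxyx, Z)
  read x, top Z: go to s0, push Z → (s0, xyxyxyx, Z)
  read x, top Z: go to s0, push Z → (s0, yxyxyx, Z)
  read y, top Z: go to s0, push BZ → (s0, xyxyx, BZ)
  read x, top B: go to s0, push ε → (s0, yxyx, Z)
  read y, top Z: go to s0, push BZ → (s0, xyx, BZ)
  read x, top B: go to s0, push ε → (s0, yx, Z)
  read y, top Z: go to s0, push BZ → (s0, x, BZ)
  read x, top B: go to s0, push ε → (s0, ε, Z)
All input consumed in state s0 with stack Z.

Z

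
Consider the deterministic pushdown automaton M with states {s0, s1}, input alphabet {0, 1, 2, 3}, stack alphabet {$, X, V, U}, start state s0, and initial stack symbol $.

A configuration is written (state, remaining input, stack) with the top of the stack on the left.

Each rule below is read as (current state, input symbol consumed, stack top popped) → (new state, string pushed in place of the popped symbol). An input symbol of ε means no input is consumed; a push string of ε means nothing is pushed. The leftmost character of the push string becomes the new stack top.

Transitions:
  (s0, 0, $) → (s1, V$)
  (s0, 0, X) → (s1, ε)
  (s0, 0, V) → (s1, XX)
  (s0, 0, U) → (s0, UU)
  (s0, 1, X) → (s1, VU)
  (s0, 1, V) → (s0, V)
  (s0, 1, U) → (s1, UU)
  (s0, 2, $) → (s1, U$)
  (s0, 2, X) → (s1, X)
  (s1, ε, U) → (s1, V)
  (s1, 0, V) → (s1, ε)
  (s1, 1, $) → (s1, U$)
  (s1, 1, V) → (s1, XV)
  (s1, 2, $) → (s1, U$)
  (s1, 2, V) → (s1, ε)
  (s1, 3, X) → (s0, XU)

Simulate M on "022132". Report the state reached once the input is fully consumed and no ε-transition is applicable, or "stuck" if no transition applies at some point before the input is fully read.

(s0, 022132, $)
  read 0, top $: go to s1, push V$ → (s1, 22132, V$)
  read 2, top V: go to s1, push ε → (s1, 2132, $)
  read 2, top $: go to s1, push U$ → (s1, 132, U$)
  ε-move, top U: go to s1, push V → (s1, 132, V$)
  read 1, top V: go to s1, push XV → (s1, 32, XV$)
  read 3, top X: go to s0, push XU → (s0, 2, XUV$)
  read 2, top X: go to s1, push X → (s1, ε, XUV$)
All input consumed; M is in state s1.

s1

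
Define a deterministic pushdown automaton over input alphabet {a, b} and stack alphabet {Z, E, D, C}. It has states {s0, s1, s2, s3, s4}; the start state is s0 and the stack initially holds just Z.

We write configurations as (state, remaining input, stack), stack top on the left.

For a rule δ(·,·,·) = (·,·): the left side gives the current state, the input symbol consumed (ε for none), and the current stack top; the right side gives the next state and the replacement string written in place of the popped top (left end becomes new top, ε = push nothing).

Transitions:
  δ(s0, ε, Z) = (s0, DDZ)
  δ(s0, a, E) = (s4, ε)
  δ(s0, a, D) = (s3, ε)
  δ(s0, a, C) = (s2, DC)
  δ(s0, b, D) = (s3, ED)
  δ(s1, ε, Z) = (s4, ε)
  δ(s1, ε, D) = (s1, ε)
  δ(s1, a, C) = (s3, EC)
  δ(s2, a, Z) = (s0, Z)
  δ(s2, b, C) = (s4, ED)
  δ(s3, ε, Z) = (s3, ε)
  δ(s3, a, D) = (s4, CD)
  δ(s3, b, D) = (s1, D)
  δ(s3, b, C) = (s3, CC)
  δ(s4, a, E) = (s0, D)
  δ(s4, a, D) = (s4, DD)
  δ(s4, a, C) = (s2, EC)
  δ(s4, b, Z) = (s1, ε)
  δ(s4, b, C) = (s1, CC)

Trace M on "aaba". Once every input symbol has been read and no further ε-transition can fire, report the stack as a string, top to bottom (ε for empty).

(s0, aaba, Z)
  ε-move, top Z: go to s0, push DDZ → (s0, aaba, DDZ)
  read a, top D: go to s3, push ε → (s3, aba, DZ)
  read a, top D: go to s4, push CD → (s4, ba, CDZ)
  read b, top C: go to s1, push CC → (s1, a, CCDZ)
  read a, top C: go to s3, push EC → (s3, ε, ECCDZ)
All input consumed in state s3 with stack ECCDZ.

ECCDZ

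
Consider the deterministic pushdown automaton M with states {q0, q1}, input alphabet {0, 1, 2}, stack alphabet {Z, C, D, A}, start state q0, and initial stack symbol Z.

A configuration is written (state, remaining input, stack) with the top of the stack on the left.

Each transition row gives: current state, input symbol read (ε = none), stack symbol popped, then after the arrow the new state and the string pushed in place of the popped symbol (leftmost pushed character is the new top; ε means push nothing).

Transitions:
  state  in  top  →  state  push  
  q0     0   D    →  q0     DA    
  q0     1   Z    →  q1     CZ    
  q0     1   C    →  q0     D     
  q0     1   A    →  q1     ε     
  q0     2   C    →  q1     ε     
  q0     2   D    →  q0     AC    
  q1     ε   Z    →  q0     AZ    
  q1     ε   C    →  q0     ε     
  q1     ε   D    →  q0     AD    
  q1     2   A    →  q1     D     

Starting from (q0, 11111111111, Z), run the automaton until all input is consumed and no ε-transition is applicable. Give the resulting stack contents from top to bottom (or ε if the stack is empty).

Z

(q0, 11111111111, Z)
  read 1, top Z: go to q1, push CZ → (q1, 1111111111, CZ)
  ε-move, top C: go to q0, push ε → (q0, 1111111111, Z)
  read 1, top Z: go to q1, push CZ → (q1, 111111111, CZ)
  ε-move, top C: go to q0, push ε → (q0, 111111111, Z)
  read 1, top Z: go to q1, push CZ → (q1, 11111111, CZ)
  ε-move, top C: go to q0, push ε → (q0, 11111111, Z)
  read 1, top Z: go to q1, push CZ → (q1, 1111111, CZ)
  ε-move, top C: go to q0, push ε → (q0, 1111111, Z)
  read 1, top Z: go to q1, push CZ → (q1, 111111, CZ)
  ε-move, top C: go to q0, push ε → (q0, 111111, Z)
  read 1, top Z: go to q1, push CZ → (q1, 11111, CZ)
  ε-move, top C: go to q0, push ε → (q0, 11111, Z)
  read 1, top Z: go to q1, push CZ → (q1, 1111, CZ)
  ε-move, top C: go to q0, push ε → (q0, 1111, Z)
  read 1, top Z: go to q1, push CZ → (q1, 111, CZ)
  ε-move, top C: go to q0, push ε → (q0, 111, Z)
  read 1, top Z: go to q1, push CZ → (q1, 11, CZ)
  ε-move, top C: go to q0, push ε → (q0, 11, Z)
  read 1, top Z: go to q1, push CZ → (q1, 1, CZ)
  ε-move, top C: go to q0, push ε → (q0, 1, Z)
  read 1, top Z: go to q1, push CZ → (q1, ε, CZ)
  ε-move, top C: go to q0, push ε → (q0, ε, Z)
All input consumed in state q0 with stack Z.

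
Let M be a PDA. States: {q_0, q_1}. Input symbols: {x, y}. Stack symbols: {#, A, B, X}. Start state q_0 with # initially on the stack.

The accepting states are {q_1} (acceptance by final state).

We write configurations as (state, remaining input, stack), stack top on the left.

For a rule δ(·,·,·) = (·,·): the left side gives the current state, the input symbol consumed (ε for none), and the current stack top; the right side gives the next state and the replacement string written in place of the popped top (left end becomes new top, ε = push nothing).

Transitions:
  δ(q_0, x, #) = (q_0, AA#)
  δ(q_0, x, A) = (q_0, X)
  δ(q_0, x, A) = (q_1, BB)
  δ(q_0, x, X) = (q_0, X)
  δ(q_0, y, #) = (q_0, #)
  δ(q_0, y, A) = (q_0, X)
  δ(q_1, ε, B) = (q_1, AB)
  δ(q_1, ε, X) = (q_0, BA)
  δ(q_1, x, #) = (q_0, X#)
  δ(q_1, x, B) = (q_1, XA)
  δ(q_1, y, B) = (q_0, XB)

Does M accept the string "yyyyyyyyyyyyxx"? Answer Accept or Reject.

Accept

One accepting computation: (q_0, yyyyyyyyyyyyxx, #) ⊢ (q_0, yyyyyyyyyyyxx, #) ⊢ (q_0, yyyyyyyyyyxx, #) ⊢ (q_0, yyyyyyyyyxx, #) ⊢ (q_0, yyyyyyyyxx, #) ⊢ (q_0, yyyyyyyxx, #) ⊢ (q_0, yyyyyyxx, #) ⊢ (q_0, yyyyyxx, #) ⊢ (q_0, yyyyxx, #) ⊢ (q_0, yyyxx, #) ⊢ (q_0, yyxx, #) ⊢ (q_0, yxx, #) ⊢ (q_0, xx, #) ⊢ (q_0, x, AA#) ⊢ (q_1, ε, BBA#)
All input consumed and state q_1 ∈ F.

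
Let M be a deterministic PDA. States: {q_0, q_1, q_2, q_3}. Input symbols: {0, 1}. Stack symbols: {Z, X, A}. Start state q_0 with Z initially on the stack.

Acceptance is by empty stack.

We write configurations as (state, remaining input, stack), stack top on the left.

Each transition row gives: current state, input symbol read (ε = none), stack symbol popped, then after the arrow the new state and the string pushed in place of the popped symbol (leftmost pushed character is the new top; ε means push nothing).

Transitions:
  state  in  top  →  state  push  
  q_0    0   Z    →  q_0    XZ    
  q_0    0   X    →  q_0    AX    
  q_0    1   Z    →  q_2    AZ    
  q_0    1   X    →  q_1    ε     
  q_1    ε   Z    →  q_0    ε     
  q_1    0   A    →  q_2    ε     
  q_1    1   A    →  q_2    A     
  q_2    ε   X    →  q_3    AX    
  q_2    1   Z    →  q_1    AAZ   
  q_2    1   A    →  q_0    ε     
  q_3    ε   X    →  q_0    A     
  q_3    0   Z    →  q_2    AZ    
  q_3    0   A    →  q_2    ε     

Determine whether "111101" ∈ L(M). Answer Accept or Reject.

Accept

(q_0, 111101, Z) ⊢ (q_2, 11101, AZ) ⊢ (q_0, 1101, Z) ⊢ (q_2, 101, AZ) ⊢ (q_0, 01, Z) ⊢ (q_0, 1, XZ) ⊢ (q_1, ε, Z) ⊢ (q_0, ε, ε)
All input consumed and the stack is empty.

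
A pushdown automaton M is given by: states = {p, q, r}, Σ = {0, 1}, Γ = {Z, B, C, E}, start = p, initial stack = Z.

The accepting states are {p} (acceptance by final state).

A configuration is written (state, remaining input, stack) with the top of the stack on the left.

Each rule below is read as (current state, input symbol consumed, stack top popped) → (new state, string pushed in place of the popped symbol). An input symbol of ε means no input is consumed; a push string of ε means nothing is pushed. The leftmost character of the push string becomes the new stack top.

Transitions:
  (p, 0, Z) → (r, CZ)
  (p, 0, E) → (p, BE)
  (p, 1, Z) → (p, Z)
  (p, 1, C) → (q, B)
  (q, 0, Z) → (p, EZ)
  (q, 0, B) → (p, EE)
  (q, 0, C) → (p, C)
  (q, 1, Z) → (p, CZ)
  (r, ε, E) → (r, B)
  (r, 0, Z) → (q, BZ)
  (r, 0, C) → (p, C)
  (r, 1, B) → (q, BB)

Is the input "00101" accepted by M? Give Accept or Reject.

Reject

No computation consumes all input and reaches a final state.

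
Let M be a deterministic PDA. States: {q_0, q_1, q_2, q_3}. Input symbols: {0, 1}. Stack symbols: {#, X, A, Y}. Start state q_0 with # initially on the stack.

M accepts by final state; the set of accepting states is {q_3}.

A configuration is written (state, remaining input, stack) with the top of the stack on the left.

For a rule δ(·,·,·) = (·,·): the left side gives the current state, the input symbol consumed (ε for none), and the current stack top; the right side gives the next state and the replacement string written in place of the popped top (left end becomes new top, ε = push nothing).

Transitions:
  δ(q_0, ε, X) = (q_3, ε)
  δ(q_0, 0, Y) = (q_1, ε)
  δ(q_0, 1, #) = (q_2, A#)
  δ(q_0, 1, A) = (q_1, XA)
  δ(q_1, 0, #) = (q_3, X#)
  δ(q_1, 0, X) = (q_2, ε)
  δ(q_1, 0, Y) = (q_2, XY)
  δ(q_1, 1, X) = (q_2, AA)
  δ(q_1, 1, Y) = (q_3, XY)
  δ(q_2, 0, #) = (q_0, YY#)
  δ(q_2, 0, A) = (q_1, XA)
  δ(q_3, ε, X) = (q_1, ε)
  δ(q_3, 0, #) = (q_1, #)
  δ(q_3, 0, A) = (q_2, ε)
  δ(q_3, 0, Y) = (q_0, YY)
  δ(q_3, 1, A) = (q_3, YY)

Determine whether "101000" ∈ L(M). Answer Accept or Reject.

Reject

(q_0, 101000, #) ⊢ (q_2, 01000, A#) ⊢ (q_1, 1000, XA#) ⊢ (q_2, 000, AAA#) ⊢ (q_1, 00, XAAA#) ⊢ (q_2, 0, AAA#) ⊢ (q_1, ε, XAAA#)
All input consumed; state q_1 ∉ F and no further ε-move applies.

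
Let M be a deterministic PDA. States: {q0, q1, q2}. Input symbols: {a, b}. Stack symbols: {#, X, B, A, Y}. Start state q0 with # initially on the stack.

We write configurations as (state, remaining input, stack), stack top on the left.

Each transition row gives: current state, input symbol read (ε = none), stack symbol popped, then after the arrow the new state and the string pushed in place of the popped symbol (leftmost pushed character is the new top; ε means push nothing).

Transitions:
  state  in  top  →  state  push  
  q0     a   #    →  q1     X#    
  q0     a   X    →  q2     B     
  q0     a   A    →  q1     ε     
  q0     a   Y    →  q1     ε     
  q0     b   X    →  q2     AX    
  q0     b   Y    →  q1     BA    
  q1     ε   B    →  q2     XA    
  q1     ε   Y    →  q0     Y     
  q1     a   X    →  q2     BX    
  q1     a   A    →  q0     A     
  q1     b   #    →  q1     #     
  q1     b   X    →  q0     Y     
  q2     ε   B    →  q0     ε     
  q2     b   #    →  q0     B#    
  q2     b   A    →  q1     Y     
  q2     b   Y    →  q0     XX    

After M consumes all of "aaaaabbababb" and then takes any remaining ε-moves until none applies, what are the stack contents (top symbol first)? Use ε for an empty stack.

(q0, aaaaabbababb, #)
  read a, top #: go to q1, push X# → (q1, aaaabbababb, X#)
  read a, top X: go to q2, push BX → (q2, aaabbababb, BX#)
  ε-move, top B: go to q0, push ε → (q0, aaabbababb, X#)
  read a, top X: go to q2, push B → (q2, aabbababb, B#)
  ε-move, top B: go to q0, push ε → (q0, aabbababb, #)
  read a, top #: go to q1, push X# → (q1, abbababb, X#)
  read a, top X: go to q2, push BX → (q2, bbababb, BX#)
  ε-move, top B: go to q0, push ε → (q0, bbababb, X#)
  read b, top X: go to q2, push AX → (q2, bababb, AX#)
  read b, top A: go to q1, push Y → (q1, ababb, YX#)
  ε-move, top Y: go to q0, push Y → (q0, ababb, YX#)
  read a, top Y: go to q1, push ε → (q1, babb, X#)
  read b, top X: go to q0, push Y → (q0, abb, Y#)
  read a, top Y: go to q1, push ε → (q1, bb, #)
  read b, top #: go to q1, push # → (q1, b, #)
  read b, top #: go to q1, push # → (q1, ε, #)
All input consumed in state q1 with stack #.

#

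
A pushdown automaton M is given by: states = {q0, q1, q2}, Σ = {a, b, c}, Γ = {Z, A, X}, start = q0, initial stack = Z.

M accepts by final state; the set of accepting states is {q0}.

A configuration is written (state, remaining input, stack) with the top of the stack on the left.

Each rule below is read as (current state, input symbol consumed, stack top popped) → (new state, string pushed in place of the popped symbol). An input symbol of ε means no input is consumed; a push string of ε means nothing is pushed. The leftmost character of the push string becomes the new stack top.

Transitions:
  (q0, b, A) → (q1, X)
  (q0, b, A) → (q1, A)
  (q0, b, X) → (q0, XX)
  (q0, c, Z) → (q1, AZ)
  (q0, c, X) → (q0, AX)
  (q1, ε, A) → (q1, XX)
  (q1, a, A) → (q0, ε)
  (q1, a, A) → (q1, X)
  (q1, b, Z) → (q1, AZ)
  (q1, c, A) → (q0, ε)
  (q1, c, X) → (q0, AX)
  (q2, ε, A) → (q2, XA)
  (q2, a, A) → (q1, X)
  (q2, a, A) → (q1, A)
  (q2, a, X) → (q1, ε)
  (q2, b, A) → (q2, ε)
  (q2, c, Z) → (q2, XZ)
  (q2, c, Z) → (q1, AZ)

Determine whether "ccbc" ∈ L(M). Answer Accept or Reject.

One accepting computation: (q0, ccbc, Z) ⊢ (q1, cbc, AZ) ⊢ (q1, cbc, XXZ) ⊢ (q0, bc, AXXZ) ⊢ (q1, c, XXXZ) ⊢ (q0, ε, AXXXZ)
All input consumed and state q0 ∈ F.

Accept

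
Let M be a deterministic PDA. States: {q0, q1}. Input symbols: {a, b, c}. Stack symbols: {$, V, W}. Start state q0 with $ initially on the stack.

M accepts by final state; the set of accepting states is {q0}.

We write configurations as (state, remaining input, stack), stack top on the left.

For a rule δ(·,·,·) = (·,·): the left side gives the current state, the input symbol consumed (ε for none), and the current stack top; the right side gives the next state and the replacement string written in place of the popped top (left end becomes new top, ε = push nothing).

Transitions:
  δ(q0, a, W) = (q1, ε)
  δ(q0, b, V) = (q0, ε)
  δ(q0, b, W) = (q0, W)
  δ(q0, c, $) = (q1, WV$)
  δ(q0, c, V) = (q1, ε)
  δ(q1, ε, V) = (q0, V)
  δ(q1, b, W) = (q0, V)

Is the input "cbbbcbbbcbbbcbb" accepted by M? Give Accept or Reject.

Accept

(q0, cbbbcbbbcbbbcbb, $)
  read c, top $: go to q1, push WV$ → (q1, bbbcbbbcbbbcbb, WV$)
  read b, top W: go to q0, push V → (q0, bbcbbbcbbbcbb, VV$)
  read b, top V: go to q0, push ε → (q0, bcbbbcbbbcbb, V$)
  read b, top V: go to q0, push ε → (q0, cbbbcbbbcbb, $)
  read c, top $: go to q1, push WV$ → (q1, bbbcbbbcbb, WV$)
  read b, top W: go to q0, push V → (q0, bbcbbbcbb, VV$)
  read b, top V: go to q0, push ε → (q0, bcbbbcbb, V$)
  read b, top V: go to q0, push ε → (q0, cbbbcbb, $)
  read c, top $: go to q1, push WV$ → (q1, bbbcbb, WV$)
  read b, top W: go to q0, push V → (q0, bbcbb, VV$)
  read b, top V: go to q0, push ε → (q0, bcbb, V$)
  read b, top V: go to q0, push ε → (q0, cbb, $)
  read c, top $: go to q1, push WV$ → (q1, bb, WV$)
  read b, top W: go to q0, push V → (q0, b, VV$)
  read b, top V: go to q0, push ε → (q0, ε, V$)
All input consumed; state q0 ∈ F.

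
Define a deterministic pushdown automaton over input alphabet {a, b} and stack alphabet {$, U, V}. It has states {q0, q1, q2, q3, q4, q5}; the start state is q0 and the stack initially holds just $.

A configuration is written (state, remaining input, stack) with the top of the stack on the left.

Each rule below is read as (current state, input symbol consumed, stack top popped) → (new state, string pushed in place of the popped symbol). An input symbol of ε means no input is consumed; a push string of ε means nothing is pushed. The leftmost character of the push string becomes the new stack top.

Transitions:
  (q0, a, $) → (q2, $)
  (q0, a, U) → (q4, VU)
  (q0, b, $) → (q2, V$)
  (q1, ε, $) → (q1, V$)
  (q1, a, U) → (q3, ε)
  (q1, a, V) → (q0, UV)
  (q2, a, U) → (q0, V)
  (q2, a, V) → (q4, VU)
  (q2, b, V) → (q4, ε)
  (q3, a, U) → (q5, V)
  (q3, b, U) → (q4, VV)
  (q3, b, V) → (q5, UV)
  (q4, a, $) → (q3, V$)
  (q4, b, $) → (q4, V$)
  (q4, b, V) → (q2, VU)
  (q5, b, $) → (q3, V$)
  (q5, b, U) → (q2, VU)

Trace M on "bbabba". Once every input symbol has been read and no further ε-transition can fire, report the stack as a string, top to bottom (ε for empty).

VUUV$

(q0, bbabba, $)
  read b, top $: go to q2, push V$ → (q2, babba, V$)
  read b, top V: go to q4, push ε → (q4, abba, $)
  read a, top $: go to q3, push V$ → (q3, bba, V$)
  read b, top V: go to q5, push UV → (q5, ba, UV$)
  read b, top U: go to q2, push VU → (q2, a, VUV$)
  read a, top V: go to q4, push VU → (q4, ε, VUUV$)
All input consumed in state q4 with stack VUUV$.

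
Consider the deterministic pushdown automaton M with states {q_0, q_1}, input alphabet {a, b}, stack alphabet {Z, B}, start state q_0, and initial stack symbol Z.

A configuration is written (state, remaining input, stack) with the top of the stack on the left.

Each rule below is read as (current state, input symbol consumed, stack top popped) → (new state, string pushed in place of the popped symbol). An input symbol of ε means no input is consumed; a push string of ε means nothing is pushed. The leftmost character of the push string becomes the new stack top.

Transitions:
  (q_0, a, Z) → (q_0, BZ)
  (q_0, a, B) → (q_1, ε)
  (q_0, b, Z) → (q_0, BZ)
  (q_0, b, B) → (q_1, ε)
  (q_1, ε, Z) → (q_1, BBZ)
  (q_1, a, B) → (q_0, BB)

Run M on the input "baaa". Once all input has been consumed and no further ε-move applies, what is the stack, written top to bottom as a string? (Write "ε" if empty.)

BBZ

(q_0, baaa, Z)
  read b, top Z: go to q_0, push BZ → (q_0, aaa, BZ)
  read a, top B: go to q_1, push ε → (q_1, aa, Z)
  ε-move, top Z: go to q_1, push BBZ → (q_1, aa, BBZ)
  read a, top B: go to q_0, push BB → (q_0, a, BBBZ)
  read a, top B: go to q_1, push ε → (q_1, ε, BBZ)
All input consumed in state q_1 with stack BBZ.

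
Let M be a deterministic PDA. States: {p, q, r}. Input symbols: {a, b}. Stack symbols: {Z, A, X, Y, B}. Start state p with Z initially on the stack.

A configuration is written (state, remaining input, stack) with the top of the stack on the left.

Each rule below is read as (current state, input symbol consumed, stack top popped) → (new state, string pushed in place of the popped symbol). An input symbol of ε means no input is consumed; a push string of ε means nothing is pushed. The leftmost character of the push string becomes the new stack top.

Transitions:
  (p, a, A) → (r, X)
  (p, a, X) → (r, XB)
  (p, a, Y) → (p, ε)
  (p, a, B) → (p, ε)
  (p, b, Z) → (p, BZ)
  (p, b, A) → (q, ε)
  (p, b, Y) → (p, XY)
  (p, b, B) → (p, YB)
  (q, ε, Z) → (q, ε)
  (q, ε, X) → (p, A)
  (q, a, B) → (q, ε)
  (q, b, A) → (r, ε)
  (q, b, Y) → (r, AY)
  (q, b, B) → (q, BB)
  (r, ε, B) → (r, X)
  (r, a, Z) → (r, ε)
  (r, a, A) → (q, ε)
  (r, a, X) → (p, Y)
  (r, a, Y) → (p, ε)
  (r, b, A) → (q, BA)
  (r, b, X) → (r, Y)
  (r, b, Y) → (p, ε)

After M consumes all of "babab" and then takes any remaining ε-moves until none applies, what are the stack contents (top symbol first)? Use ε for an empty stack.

(p, babab, Z)
  read b, top Z: go to p, push BZ → (p, abab, BZ)
  read a, top B: go to p, push ε → (p, bab, Z)
  read b, top Z: go to p, push BZ → (p, ab, BZ)
  read a, top B: go to p, push ε → (p, b, Z)
  read b, top Z: go to p, push BZ → (p, ε, BZ)
All input consumed in state p with stack BZ.

BZ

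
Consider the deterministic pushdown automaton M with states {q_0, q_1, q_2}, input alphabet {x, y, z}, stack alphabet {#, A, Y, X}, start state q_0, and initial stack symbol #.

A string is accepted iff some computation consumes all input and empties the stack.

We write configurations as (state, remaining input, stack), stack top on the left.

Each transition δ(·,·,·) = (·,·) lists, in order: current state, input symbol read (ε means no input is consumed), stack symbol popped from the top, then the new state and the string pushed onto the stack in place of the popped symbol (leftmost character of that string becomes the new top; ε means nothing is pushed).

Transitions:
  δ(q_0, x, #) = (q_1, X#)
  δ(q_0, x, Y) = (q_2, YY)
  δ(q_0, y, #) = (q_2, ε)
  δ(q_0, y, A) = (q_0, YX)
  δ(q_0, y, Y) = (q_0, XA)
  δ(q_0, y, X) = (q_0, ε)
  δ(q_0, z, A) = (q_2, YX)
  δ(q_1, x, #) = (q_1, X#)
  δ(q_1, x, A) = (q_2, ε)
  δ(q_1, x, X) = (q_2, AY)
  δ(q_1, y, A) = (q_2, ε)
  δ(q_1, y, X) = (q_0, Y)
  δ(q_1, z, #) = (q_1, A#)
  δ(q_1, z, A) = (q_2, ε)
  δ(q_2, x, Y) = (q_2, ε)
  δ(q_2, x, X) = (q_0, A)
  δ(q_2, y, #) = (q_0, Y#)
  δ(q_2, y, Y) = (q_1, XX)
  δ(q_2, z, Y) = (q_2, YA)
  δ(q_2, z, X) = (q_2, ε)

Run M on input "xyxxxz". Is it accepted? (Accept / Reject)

(q_0, xyxxxz, #)
  read x, top #: go to q_1, push X# → (q_1, yxxxz, X#)
  read y, top X: go to q_0, push Y → (q_0, xxxz, Y#)
  read x, top Y: go to q_2, push YY → (q_2, xxz, YY#)
  read x, top Y: go to q_2, push ε → (q_2, xz, Y#)
  read x, top Y: go to q_2, push ε → (q_2, z, #)
No transition applies at (q_2, z, #); input not fully consumed.

Reject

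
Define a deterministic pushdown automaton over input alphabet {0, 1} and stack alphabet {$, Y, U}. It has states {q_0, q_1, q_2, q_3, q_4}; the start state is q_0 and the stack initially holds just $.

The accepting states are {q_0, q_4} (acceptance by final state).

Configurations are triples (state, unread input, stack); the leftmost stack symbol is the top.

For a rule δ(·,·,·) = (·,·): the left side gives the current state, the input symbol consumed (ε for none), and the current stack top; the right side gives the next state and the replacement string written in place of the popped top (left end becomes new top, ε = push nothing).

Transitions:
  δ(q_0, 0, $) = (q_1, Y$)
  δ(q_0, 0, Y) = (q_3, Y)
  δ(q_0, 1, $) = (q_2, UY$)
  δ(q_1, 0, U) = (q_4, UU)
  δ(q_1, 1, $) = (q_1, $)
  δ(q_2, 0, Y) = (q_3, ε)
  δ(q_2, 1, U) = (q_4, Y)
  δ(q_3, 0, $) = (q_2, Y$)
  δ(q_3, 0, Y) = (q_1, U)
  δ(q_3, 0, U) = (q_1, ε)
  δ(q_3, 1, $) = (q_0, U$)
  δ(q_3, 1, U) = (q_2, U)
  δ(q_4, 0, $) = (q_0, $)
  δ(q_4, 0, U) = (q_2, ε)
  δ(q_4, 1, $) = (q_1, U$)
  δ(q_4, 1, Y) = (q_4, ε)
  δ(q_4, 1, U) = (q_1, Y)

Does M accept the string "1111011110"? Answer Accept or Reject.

Accept

(q_0, 1111011110, $)
  read 1, top $: go to q_2, push UY$ → (q_2, 111011110, UY$)
  read 1, top U: go to q_4, push Y → (q_4, 11011110, YY$)
  read 1, top Y: go to q_4, push ε → (q_4, 1011110, Y$)
  read 1, top Y: go to q_4, push ε → (q_4, 011110, $)
  read 0, top $: go to q_0, push $ → (q_0, 11110, $)
  read 1, top $: go to q_2, push UY$ → (q_2, 1110, UY$)
  read 1, top U: go to q_4, push Y → (q_4, 110, YY$)
  read 1, top Y: go to q_4, push ε → (q_4, 10, Y$)
  read 1, top Y: go to q_4, push ε → (q_4, 0, $)
  read 0, top $: go to q_0, push $ → (q_0, ε, $)
All input consumed; state q_0 ∈ F.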